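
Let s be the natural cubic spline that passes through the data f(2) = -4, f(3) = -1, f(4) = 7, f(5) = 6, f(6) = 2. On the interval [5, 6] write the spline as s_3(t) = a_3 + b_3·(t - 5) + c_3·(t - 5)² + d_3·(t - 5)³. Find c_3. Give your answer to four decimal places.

Put M_i = s'' at the i-th knot. Here h = (1, 1, 1, 1) and Δ = (3, 8, -1, -4), so the interior equations h_(i-1)·M_(i-1) + 2(h_(i-1)+h_i)·M_i + h_i·M_(i+1) = 6(Δ_i − Δ_(i-1)) read
  1·M_0 + 4·M_1 + 1·M_2 = 6(Δ_1 - Δ_0) = 30
  1·M_1 + 4·M_2 + 1·M_3 = 6(Δ_2 - Δ_1) = -54
  1·M_2 + 4·M_3 + 1·M_4 = 6(Δ_3 - Δ_2) = -18
Natural end conditions: M_0 = M_4 = 0.
Hence M_0 = 0, M_1 = 81/7, M_2 = -114/7, M_3 = -3/7, M_4 = 0.
On [5, 6], with s_3(t) = a_3 + b_3·(t - 5) + c_3·(t - 5)² + d_3·(t - 5)³: c_3 = M_3/2 = -3/14, d_3 = (M_4 - M_3)/(6h_3) = 1/14, b_3 = Δ_3 - h_3(2M_3 + M_4)/6 = -27/7.

-0.2143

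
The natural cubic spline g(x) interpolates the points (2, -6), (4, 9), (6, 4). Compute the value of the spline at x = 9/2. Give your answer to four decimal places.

Write m_i for g''(x_i). With h_i = 2, 2 and divided differences Δ_i = 15/2, -5/2, the continuity of g' gives the tridiagonal system
  2·m_0 + 8·m_1 + 2·m_2 = 6(Δ_1 - Δ_0) = -60
Natural end conditions: m_0 = m_2 = 0.
Forward elimination and back-substitution give m_0 = 0, m_1 = -15/2, m_2 = 0.
On [4, 6], g(x) = 9 + 5/2·(x - 4) - 15/4·(x - 4)² + 5/8·(x - 4)³.
With (x - 4) = 1/2: g(9/2) = 601/64.

9.3906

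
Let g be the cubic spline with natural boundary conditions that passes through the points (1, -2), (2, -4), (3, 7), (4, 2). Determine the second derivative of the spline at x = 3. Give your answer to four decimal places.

-30.8000

Let m_i = g''(x_i). Step sizes h_i = 1, 1, 1; slopes of the chords Δ_i = (y_(i+1) - y_i)/h_i = -2, 11, -5.
  1·m_0 + 4·m_1 + 1·m_2 = 6(Δ_1 - Δ_0) = 78
  1·m_1 + 4·m_2 + 1·m_3 = 6(Δ_2 - Δ_1) = -96
Natural end conditions: m_0 = m_3 = 0.
Solving the tridiagonal system: m_0 = 0, m_1 = 136/5, m_2 = -154/5, m_3 = 0.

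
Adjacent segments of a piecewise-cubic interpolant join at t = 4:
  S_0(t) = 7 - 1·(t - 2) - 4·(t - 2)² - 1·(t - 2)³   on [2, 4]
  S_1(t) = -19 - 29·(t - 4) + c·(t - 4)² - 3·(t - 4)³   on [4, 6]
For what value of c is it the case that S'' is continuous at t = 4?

-10

S_0''(t) = -8 - 6·(t - 2), so S_0''(4) = -20. On the right, S_1''(4) = 2c, so c = -10.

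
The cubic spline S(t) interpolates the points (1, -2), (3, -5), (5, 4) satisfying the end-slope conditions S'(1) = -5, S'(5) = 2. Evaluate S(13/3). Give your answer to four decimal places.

1.5185

Write σ_i for S''(x_i). With h_i = 2, 2 and divided differences Δ_i = -3/2, 9/2, the continuity of S' gives the tridiagonal system
  2·σ_0 + 8·σ_1 + 2·σ_2 = 6(Δ_1 - Δ_0) = 36
Clamped end conditions give two more equations: 2h_0·σ_0 + h_0·σ_1 = 6(Δ_0 - S'(1)) = 21 and h_1·σ_1 + 2h_1·σ_2 = 6(S'(5) - Δ_1) = -15.
Solving: σ_0 = 5/2, σ_1 = 11/2, σ_2 = -13/2.
On [3, 5], S(t) = -5 + 3·(t - 3) + 11/4·(t - 3)² - 1·(t - 3)³.
With (t - 3) = 4/3: S(13/3) = 41/27.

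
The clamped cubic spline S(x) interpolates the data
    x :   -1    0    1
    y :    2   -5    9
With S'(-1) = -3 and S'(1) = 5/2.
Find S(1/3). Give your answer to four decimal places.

Put σ_i = S'' at the i-th knot. Here h = (1, 1) and Δ = (-7, 14), so the interior equations h_(i-1)·σ_(i-1) + 2(h_(i-1)+h_i)·σ_i + h_i·σ_(i+1) = 6(Δ_i − Δ_(i-1)) read
  1·σ_0 + 4·σ_1 + 1·σ_2 = 6(Δ_1 - Δ_0) = 126
Clamped end conditions give two more equations: 2h_0·σ_0 + h_0·σ_1 = 6(Δ_0 - S'(-1)) = -24 and h_1·σ_1 + 2h_1·σ_2 = 6(S'(1) - Δ_1) = -69.
Forward elimination and back-substitution give σ_0 = -163/4, σ_1 = 115/2, σ_2 = -253/4.
On [0, 1], S(x) = -5 + 43/8·x + 115/4·x² - 161/8·x³.
With x = 1/3: S(1/3) = -41/54.

-0.7593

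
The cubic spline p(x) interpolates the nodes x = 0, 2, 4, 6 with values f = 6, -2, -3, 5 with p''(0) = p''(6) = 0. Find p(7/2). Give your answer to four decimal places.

Let M_i = p''(x_i). Step sizes h_i = 2, 2, 2; slopes of the chords Δ_i = (y_(i+1) - y_i)/h_i = -4, -1/2, 4.
  2·M_0 + 8·M_1 + 2·M_2 = 6(Δ_1 - Δ_0) = 21
  2·M_1 + 8·M_2 + 2·M_3 = 6(Δ_2 - Δ_1) = 27
Natural end conditions: M_0 = M_3 = 0.
Solving the tridiagonal system: M_0 = 0, M_1 = 19/10, M_2 = 29/10, M_3 = 0.
On [2, 4], p(x) = -2 - 41/15·(x - 2) + 19/20·(x - 2)² + 1/12·(x - 2)³.
With (x - 2) = 3/2: p(7/2) = -589/160.

-3.6813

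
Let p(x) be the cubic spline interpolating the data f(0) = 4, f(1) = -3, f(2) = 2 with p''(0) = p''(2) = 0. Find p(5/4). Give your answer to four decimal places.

With M_i denoting the second derivative at x_i, h_i = 1, 1, and Δ_i = (y_(i+1) − y_i)/h_i = -7, 5:
  1·M_0 + 4·M_1 + 1·M_2 = 6(Δ_1 - Δ_0) = 72
Natural end conditions: M_0 = M_2 = 0.
Forward elimination and back-substitution give M_0 = 0, M_1 = 18, M_2 = 0.
On [1, 2], p(x) = -3 - 1·(x - 1) + 9·(x - 1)² - 3·(x - 1)³.
With (x - 1) = 1/4: p(5/4) = -175/64.

-2.7344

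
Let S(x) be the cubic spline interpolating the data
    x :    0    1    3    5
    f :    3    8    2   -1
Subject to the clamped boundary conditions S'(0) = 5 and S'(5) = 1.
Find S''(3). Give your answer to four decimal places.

Put M_i = S'' at the i-th knot. Here h = (1, 2, 2) and Δ = (5, -3, -3/2), so the interior equations h_(i-1)·M_(i-1) + 2(h_(i-1)+h_i)·M_i + h_i·M_(i+1) = 6(Δ_i − Δ_(i-1)) read
  1·M_0 + 6·M_1 + 2·M_2 = 6(Δ_1 - Δ_0) = -48
  2·M_1 + 8·M_2 + 2·M_3 = 6(Δ_2 - Δ_1) = 9
Clamped end conditions give two more equations: 2h_0·M_0 + h_0·M_1 = 6(Δ_0 - S'(0)) = 0 and h_2·M_2 + 2h_2·M_3 = 6(S'(5) - Δ_2) = 15.
Solving the tridiagonal system: M_0 = 113/23, M_1 = -226/23, M_2 = 139/46, M_3 = 103/46.

3.0217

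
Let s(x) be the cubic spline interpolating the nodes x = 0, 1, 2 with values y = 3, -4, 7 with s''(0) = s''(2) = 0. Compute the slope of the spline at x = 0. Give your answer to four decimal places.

Write M_i for s''(x_i). With h_i = 1, 1 and divided differences Δ_i = -7, 11, the continuity of s' gives the tridiagonal system
  1·M_0 + 4·M_1 + 1·M_2 = 6(Δ_1 - Δ_0) = 108
Natural end conditions: M_0 = M_2 = 0.
Hence M_0 = 0, M_1 = 27, M_2 = 0.
On [0, 1], s'(x) = b_0 + 2c_0·x + 3d_0·x² with b_0 = Δ_0 - h_0(2M_0 + M_1)/6 = -23/2, c_0 = M_0/2 = 0, d_0 = (M_1 - M_0)/(6h_0) = 9/2. So s'(0) = -23/2.

-11.5000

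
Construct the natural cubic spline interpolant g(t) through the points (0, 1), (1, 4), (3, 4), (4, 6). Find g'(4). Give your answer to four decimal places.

Put M_i = g'' at the i-th knot. Here h = (1, 2, 1) and Δ = (3, 0, 2), so the interior equations h_(i-1)·M_(i-1) + 2(h_(i-1)+h_i)·M_i + h_i·M_(i+1) = 6(Δ_i − Δ_(i-1)) read
  1·M_0 + 6·M_1 + 2·M_2 = 6(Δ_1 - Δ_0) = -18
  2·M_1 + 6·M_2 + 1·M_3 = 6(Δ_2 - Δ_1) = 12
Natural end conditions: M_0 = M_3 = 0.
Hence M_0 = 0, M_1 = -33/8, M_2 = 27/8, M_3 = 0.
On [3, 4], g'(t) = b_2 + 2c_2·(t - 3) + 3d_2·(t - 3)² with b_2 = Δ_2 - h_2(2M_2 + M_3)/6 = 7/8, c_2 = M_2/2 = 27/16, d_2 = (M_3 - M_2)/(6h_2) = -9/16. So g'(4) = 41/16.

2.5625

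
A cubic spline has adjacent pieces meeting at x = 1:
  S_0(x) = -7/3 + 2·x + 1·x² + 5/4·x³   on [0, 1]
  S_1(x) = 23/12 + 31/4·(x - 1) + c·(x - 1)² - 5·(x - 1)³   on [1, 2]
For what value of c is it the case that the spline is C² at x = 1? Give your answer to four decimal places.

S_0''(x) = 2 + 15/2·x, so S_0''(1) = 19/2. On the right, S_1''(1) = 2c, so c = 19/4.

4.7500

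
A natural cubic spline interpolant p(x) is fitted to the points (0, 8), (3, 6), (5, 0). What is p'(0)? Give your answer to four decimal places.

Write M_i for p''(x_i). With h_i = 3, 2 and divided differences Δ_i = -2/3, -3, the continuity of p' gives the tridiagonal system
  3·M_0 + 10·M_1 + 2·M_2 = 6(Δ_1 - Δ_0) = -14
Natural end conditions: M_0 = M_2 = 0.
Solving the tridiagonal system: M_0 = 0, M_1 = -7/5, M_2 = 0.
On [0, 3], p'(x) = b_0 + 2c_0·x + 3d_0·x² with b_0 = Δ_0 - h_0(2M_0 + M_1)/6 = 1/30, c_0 = M_0/2 = 0, d_0 = (M_1 - M_0)/(6h_0) = -7/90. So p'(0) = 1/30.

0.0333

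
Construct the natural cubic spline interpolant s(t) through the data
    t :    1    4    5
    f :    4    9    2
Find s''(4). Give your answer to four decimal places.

Put M_i = s'' at the i-th knot. Here h = (3, 1) and Δ = (5/3, -7), so the interior equations h_(i-1)·M_(i-1) + 2(h_(i-1)+h_i)·M_i + h_i·M_(i+1) = 6(Δ_i − Δ_(i-1)) read
  3·M_0 + 8·M_1 + 1·M_2 = 6(Δ_1 - Δ_0) = -52
Natural end conditions: M_0 = M_2 = 0.
Solving the tridiagonal system: M_0 = 0, M_1 = -13/2, M_2 = 0.

-6.5000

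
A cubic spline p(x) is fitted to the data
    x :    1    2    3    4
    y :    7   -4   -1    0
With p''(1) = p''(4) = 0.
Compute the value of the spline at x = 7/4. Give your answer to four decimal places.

With m_i denoting the second derivative at x_i, h_i = 1, 1, 1, and Δ_i = (y_(i+1) − y_i)/h_i = -11, 3, 1:
  1·m_0 + 4·m_1 + 1·m_2 = 6(Δ_1 - Δ_0) = 84
  1·m_1 + 4·m_2 + 1·m_3 = 6(Δ_2 - Δ_1) = -12
Natural end conditions: m_0 = m_3 = 0.
Forward elimination and back-substitution give m_0 = 0, m_1 = 116/5, m_2 = -44/5, m_3 = 0.
On [1, 2], p(x) = 7 - 223/15·(x - 1) + 0·(x - 1)² + 58/15·(x - 1)³.
With (x - 1) = 3/4: p(7/4) = -403/160.

-2.5188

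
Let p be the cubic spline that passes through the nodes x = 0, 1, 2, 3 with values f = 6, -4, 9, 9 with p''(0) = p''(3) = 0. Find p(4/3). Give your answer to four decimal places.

-0.7778

Put M_i = p'' at the i-th knot. Here h = (1, 1, 1) and Δ = (-10, 13, 0), so the interior equations h_(i-1)·M_(i-1) + 2(h_(i-1)+h_i)·M_i + h_i·M_(i+1) = 6(Δ_i − Δ_(i-1)) read
  1·M_0 + 4·M_1 + 1·M_2 = 6(Δ_1 - Δ_0) = 138
  1·M_1 + 4·M_2 + 1·M_3 = 6(Δ_2 - Δ_1) = -78
Natural end conditions: M_0 = M_3 = 0.
Forward elimination and back-substitution give M_0 = 0, M_1 = 42, M_2 = -30, M_3 = 0.
On [1, 2], p(x) = -4 + 4·(x - 1) + 21·(x - 1)² - 12·(x - 1)³.
With (x - 1) = 1/3: p(4/3) = -7/9.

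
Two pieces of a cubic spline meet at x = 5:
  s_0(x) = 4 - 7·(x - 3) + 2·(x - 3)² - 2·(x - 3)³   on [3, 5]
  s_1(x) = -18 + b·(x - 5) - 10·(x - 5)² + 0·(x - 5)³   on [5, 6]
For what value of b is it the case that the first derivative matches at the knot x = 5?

s_0'(x) = -7 + 4·(x - 3) - 6·(x - 3)², so s_0'(5) = -23. On the right, s_1'(5) = b, so b = -23.

-23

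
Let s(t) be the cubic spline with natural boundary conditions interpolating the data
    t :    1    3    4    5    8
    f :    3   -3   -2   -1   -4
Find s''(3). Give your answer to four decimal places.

4.1124

Put M_i = s'' at the i-th knot. Here h = (2, 1, 1, 3) and Δ = (-3, 1, 1, -1), so the interior equations h_(i-1)·M_(i-1) + 2(h_(i-1)+h_i)·M_i + h_i·M_(i+1) = 6(Δ_i − Δ_(i-1)) read
  2·M_0 + 6·M_1 + 1·M_2 = 6(Δ_1 - Δ_0) = 24
  1·M_1 + 4·M_2 + 1·M_3 = 6(Δ_2 - Δ_1) = 0
  1·M_2 + 8·M_3 + 3·M_4 = 6(Δ_3 - Δ_2) = -12
Natural end conditions: M_0 = M_4 = 0.
Hence M_0 = 0, M_1 = 366/89, M_2 = -60/89, M_3 = -126/89, M_4 = 0.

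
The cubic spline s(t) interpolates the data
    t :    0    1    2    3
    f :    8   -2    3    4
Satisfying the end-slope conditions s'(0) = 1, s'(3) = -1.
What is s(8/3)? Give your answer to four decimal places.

With σ_i denoting the second derivative at x_i, h_i = 1, 1, 1, and Δ_i = (y_(i+1) − y_i)/h_i = -10, 5, 1:
  1·σ_0 + 4·σ_1 + 1·σ_2 = 6(Δ_1 - Δ_0) = 90
  1·σ_1 + 4·σ_2 + 1·σ_3 = 6(Δ_2 - Δ_1) = -24
Clamped end conditions give two more equations: 2h_0·σ_0 + h_0·σ_1 = 6(Δ_0 - s'(0)) = -66 and h_2·σ_2 + 2h_2·σ_3 = 6(s'(3) - Δ_2) = -12.
Hence σ_0 = -794/15, σ_1 = 598/15, σ_2 = -248/15, σ_3 = 34/15.
On [2, 3], s(t) = 3 + 92/15·(t - 2) - 124/15·(t - 2)² + 47/15·(t - 2)³.
With (t - 2) = 2/3: s(8/3) = 1759/405.

4.3432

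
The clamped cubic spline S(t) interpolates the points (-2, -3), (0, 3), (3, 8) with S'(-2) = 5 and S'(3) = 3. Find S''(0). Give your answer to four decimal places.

Put M_i = S'' at the i-th knot. Here h = (2, 3) and Δ = (3, 5/3), so the interior equations h_(i-1)·M_(i-1) + 2(h_(i-1)+h_i)·M_i + h_i·M_(i+1) = 6(Δ_i − Δ_(i-1)) read
  2·M_0 + 10·M_1 + 3·M_2 = 6(Δ_1 - Δ_0) = -8
Clamped end conditions give two more equations: 2h_0·M_0 + h_0·M_1 = 6(Δ_0 - S'(-2)) = -12 and h_1·M_1 + 2h_1·M_2 = 6(S'(3) - Δ_1) = 8.
Solving the tridiagonal system: M_0 = -13/5, M_1 = -4/5, M_2 = 26/15.

-0.8000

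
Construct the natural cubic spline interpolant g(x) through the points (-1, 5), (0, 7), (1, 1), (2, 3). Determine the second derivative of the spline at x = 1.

With m_i denoting the second derivative at x_i, h_i = 1, 1, 1, and Δ_i = (y_(i+1) − y_i)/h_i = 2, -6, 2:
  1·m_0 + 4·m_1 + 1·m_2 = 6(Δ_1 - Δ_0) = -48
  1·m_1 + 4·m_2 + 1·m_3 = 6(Δ_2 - Δ_1) = 48
Natural end conditions: m_0 = m_3 = 0.
Forward elimination and back-substitution give m_0 = 0, m_1 = -16, m_2 = 16, m_3 = 0.

16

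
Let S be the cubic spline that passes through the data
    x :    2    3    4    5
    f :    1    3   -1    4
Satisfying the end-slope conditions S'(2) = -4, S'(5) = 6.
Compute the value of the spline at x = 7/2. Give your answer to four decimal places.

Write σ_i for S''(x_i). With h_i = 1, 1, 1 and divided differences Δ_i = 2, -4, 5, the continuity of S' gives the tridiagonal system
  1·σ_0 + 4·σ_1 + 1·σ_2 = 6(Δ_1 - Δ_0) = -36
  1·σ_1 + 4·σ_2 + 1·σ_3 = 6(Δ_2 - Δ_1) = 54
Clamped end conditions give two more equations: 2h_0·σ_0 + h_0·σ_1 = 6(Δ_0 - S'(2)) = 36 and h_2·σ_2 + 2h_2·σ_3 = 6(S'(5) - Δ_2) = 6.
Solving: σ_0 = 86/3, σ_1 = -64/3, σ_2 = 62/3, σ_3 = -22/3.
On [3, 4], S(x) = 3 - 1/3·(x - 3) - 32/3·(x - 3)² + 7·(x - 3)³.
With (x - 3) = 1/2: S(7/2) = 25/24.

1.0417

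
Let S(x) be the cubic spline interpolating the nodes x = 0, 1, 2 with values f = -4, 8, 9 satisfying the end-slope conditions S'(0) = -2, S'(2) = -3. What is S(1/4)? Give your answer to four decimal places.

Put M_i = S'' at the i-th knot. Here h = (1, 1) and Δ = (12, 1), so the interior equations h_(i-1)·M_(i-1) + 2(h_(i-1)+h_i)·M_i + h_i·M_(i+1) = 6(Δ_i − Δ_(i-1)) read
  1·M_0 + 4·M_1 + 1·M_2 = 6(Δ_1 - Δ_0) = -66
Clamped end conditions give two more equations: 2h_0·M_0 + h_0·M_1 = 6(Δ_0 - S'(0)) = 84 and h_1·M_1 + 2h_1·M_2 = 6(S'(2) - Δ_1) = -24.
Solving the tridiagonal system: M_0 = 58, M_1 = -32, M_2 = 4.
On [0, 1], S(x) = -4 - 2·x + 29·x² - 15·x³.
With x = 1/4: S(1/4) = -187/64.

-2.9219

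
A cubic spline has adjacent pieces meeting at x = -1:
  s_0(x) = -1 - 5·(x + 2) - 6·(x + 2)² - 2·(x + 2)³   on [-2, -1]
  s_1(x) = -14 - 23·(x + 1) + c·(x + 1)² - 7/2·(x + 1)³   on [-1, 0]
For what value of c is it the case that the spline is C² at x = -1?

-12

s_0''(x) = -12 - 12·(x + 2), so s_0''(-1) = -24. On the right, s_1''(-1) = 2c, so c = -12.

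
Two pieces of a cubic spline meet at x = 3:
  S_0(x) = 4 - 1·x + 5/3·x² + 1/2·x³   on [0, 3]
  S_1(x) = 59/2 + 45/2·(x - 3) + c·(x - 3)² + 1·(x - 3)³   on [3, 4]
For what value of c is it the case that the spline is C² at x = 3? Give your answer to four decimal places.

S_0''(x) = 10/3 + 3·x, so S_0''(3) = 37/3. On the right, S_1''(3) = 2c, so c = 37/6.

6.1667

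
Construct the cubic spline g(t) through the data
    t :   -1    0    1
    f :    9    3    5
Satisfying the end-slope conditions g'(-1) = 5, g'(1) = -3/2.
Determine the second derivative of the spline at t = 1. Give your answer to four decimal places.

With σ_i denoting the second derivative at x_i, h_i = 1, 1, and Δ_i = (y_(i+1) − y_i)/h_i = -6, 2:
  1·σ_0 + 4·σ_1 + 1·σ_2 = 6(Δ_1 - Δ_0) = 48
Clamped end conditions give two more equations: 2h_0·σ_0 + h_0·σ_1 = 6(Δ_0 - g'(-1)) = -66 and h_1·σ_1 + 2h_1·σ_2 = 6(g'(1) - Δ_1) = -21.
Hence σ_0 = -193/4, σ_1 = 61/2, σ_2 = -103/4.

-25.7500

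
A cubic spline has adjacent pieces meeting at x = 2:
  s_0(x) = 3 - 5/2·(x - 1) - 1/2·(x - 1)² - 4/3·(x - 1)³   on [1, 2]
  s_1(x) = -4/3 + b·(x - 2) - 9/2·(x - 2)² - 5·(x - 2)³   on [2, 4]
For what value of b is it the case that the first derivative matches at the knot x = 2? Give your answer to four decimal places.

-7.5000

s_0'(x) = -5/2 - 1·(x - 1) - 4·(x - 1)², so s_0'(2) = -15/2. On the right, s_1'(2) = b, so b = -15/2.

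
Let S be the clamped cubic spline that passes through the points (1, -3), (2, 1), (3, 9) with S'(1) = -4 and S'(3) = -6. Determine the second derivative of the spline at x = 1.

Let M_i = S''(x_i). Step sizes h_i = 1, 1; slopes of the chords Δ_i = (y_(i+1) - y_i)/h_i = 4, 8.
  1·M_0 + 4·M_1 + 1·M_2 = 6(Δ_1 - Δ_0) = 24
Clamped end conditions give two more equations: 2h_0·M_0 + h_0·M_1 = 6(Δ_0 - S'(1)) = 48 and h_1·M_1 + 2h_1·M_2 = 6(S'(3) - Δ_1) = -84.
Solving the tridiagonal system: M_0 = 17, M_1 = 14, M_2 = -49.

17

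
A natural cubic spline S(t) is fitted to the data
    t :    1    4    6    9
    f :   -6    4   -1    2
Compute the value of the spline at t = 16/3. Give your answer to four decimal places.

0.7531

Let M_i = S''(x_i). Step sizes h_i = 3, 2, 3; slopes of the chords Δ_i = (y_(i+1) - y_i)/h_i = 10/3, -5/2, 1.
  3·M_0 + 10·M_1 + 2·M_2 = 6(Δ_1 - Δ_0) = -35
  2·M_1 + 10·M_2 + 3·M_3 = 6(Δ_2 - Δ_1) = 21
Natural end conditions: M_0 = M_3 = 0.
Forward elimination and back-substitution give M_0 = 0, M_1 = -49/12, M_2 = 35/12, M_3 = 0.
On [4, 6], S(t) = 4 - 3/4·(t - 4) - 49/24·(t - 4)² + 7/12·(t - 4)³.
With (t - 4) = 4/3: S(16/3) = 61/81.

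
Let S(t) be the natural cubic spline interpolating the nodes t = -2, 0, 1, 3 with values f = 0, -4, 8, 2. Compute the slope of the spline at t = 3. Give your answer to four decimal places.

Put σ_i = S'' at the i-th knot. Here h = (2, 1, 2) and Δ = (-2, 12, -3), so the interior equations h_(i-1)·σ_(i-1) + 2(h_(i-1)+h_i)·σ_i + h_i·σ_(i+1) = 6(Δ_i − Δ_(i-1)) read
  2·σ_0 + 6·σ_1 + 1·σ_2 = 6(Δ_1 - Δ_0) = 84
  1·σ_1 + 6·σ_2 + 2·σ_3 = 6(Δ_2 - Δ_1) = -90
Natural end conditions: σ_0 = σ_3 = 0.
Solving the tridiagonal system: σ_0 = 0, σ_1 = 594/35, σ_2 = -624/35, σ_3 = 0.
On [1, 3], S'(t) = b_2 + 2c_2·(t - 1) + 3d_2·(t - 1)² with b_2 = Δ_2 - h_2(2σ_2 + σ_3)/6 = 311/35, c_2 = σ_2/2 = -312/35, d_2 = (σ_3 - σ_2)/(6h_2) = 52/35. So S'(3) = -313/35.

-8.9429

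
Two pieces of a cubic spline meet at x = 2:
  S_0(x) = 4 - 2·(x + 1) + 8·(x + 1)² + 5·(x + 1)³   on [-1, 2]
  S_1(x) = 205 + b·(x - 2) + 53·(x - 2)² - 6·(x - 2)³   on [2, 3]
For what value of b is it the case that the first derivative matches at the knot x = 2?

181

S_0'(x) = -2 + 16·(x + 1) + 15·(x + 1)², so S_0'(2) = 181. On the right, S_1'(2) = b, so b = 181.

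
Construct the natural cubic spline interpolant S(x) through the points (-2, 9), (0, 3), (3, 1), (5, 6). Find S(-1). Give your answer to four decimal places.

With M_i denoting the second derivative at x_i, h_i = 2, 3, 2, and Δ_i = (y_(i+1) − y_i)/h_i = -3, -2/3, 5/2:
  2·M_0 + 10·M_1 + 3·M_2 = 6(Δ_1 - Δ_0) = 14
  3·M_1 + 10·M_2 + 2·M_3 = 6(Δ_2 - Δ_1) = 19
Natural end conditions: M_0 = M_3 = 0.
Solving: M_0 = 0, M_1 = 83/91, M_2 = 148/91, M_3 = 0.
On [-2, 0], S(x) = 9 - 902/273·(x + 2) + 0·(x + 2)² + 83/1092·(x + 2)³.
With (x + 2) = 1: S(-1) = 2101/364.

5.7720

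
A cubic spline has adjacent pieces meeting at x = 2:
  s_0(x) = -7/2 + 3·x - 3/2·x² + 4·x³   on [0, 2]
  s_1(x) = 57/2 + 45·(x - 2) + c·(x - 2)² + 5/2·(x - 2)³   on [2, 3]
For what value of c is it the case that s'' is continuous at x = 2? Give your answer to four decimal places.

s_0''(x) = -3 + 24·x, so s_0''(2) = 45. On the right, s_1''(2) = 2c, so c = 45/2.

22.5000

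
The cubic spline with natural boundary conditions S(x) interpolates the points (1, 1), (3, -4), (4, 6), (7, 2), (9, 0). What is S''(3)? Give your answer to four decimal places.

Put M_i = S'' at the i-th knot. Here h = (2, 1, 3, 2) and Δ = (-5/2, 10, -4/3, -1), so the interior equations h_(i-1)·M_(i-1) + 2(h_(i-1)+h_i)·M_i + h_i·M_(i+1) = 6(Δ_i − Δ_(i-1)) read
  2·M_0 + 6·M_1 + 1·M_2 = 6(Δ_1 - Δ_0) = 75
  1·M_1 + 8·M_2 + 3·M_3 = 6(Δ_2 - Δ_1) = -68
  3·M_2 + 10·M_3 + 2·M_4 = 6(Δ_3 - Δ_2) = 2
Natural end conditions: M_0 = M_4 = 0.
Solving the tridiagonal system: M_0 = 0, M_1 = 6011/416, M_2 = -2433/208, M_3 = 1543/416, M_4 = 0.

14.4495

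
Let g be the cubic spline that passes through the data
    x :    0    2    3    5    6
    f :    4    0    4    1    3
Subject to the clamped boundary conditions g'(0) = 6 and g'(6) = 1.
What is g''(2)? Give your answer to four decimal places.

Put M_i = g'' at the i-th knot. Here h = (2, 1, 2, 1) and Δ = (-2, 4, -3/2, 2), so the interior equations h_(i-1)·M_(i-1) + 2(h_(i-1)+h_i)·M_i + h_i·M_(i+1) = 6(Δ_i − Δ_(i-1)) read
  2·M_0 + 6·M_1 + 1·M_2 = 6(Δ_1 - Δ_0) = 36
  1·M_1 + 6·M_2 + 2·M_3 = 6(Δ_2 - Δ_1) = -33
  2·M_2 + 6·M_3 + 1·M_4 = 6(Δ_3 - Δ_2) = 21
Clamped end conditions give two more equations: 2h_0·M_0 + h_0·M_1 = 6(Δ_0 - g'(0)) = -48 and h_3·M_3 + 2h_3·M_4 = 6(g'(6) - Δ_3) = -6.
Forward elimination and back-substitution give M_0 = -3545/186, M_1 = 1313/93, M_2 = -985/93, M_3 = 764/93, M_4 = -661/93.

14.1183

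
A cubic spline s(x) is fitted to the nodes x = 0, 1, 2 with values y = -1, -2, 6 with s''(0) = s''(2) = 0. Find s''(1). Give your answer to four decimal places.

13.5000

Let M_i = s''(x_i). Step sizes h_i = 1, 1; slopes of the chords Δ_i = (y_(i+1) - y_i)/h_i = -1, 8.
  1·M_0 + 4·M_1 + 1·M_2 = 6(Δ_1 - Δ_0) = 54
Natural end conditions: M_0 = M_2 = 0.
Solving: M_0 = 0, M_1 = 27/2, M_2 = 0.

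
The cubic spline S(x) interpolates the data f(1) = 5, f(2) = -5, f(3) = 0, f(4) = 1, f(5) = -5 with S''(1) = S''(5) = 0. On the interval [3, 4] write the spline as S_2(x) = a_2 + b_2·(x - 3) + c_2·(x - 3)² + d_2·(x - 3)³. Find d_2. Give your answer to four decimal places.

Put σ_i = S'' at the i-th knot. Here h = (1, 1, 1, 1) and Δ = (-10, 5, 1, -6), so the interior equations h_(i-1)·σ_(i-1) + 2(h_(i-1)+h_i)·σ_i + h_i·σ_(i+1) = 6(Δ_i − Δ_(i-1)) read
  1·σ_0 + 4·σ_1 + 1·σ_2 = 6(Δ_1 - Δ_0) = 90
  1·σ_1 + 4·σ_2 + 1·σ_3 = 6(Δ_2 - Δ_1) = -24
  1·σ_2 + 4·σ_3 + 1·σ_4 = 6(Δ_3 - Δ_2) = -42
Natural end conditions: σ_0 = σ_4 = 0.
Forward elimination and back-substitution give σ_0 = 0, σ_1 = 351/14, σ_2 = -72/7, σ_3 = -111/14, σ_4 = 0.
On [3, 4], with S_2(x) = a_2 + b_2·(x - 3) + c_2·(x - 3)² + d_2·(x - 3)³: c_2 = σ_2/2 = -36/7, d_2 = (σ_3 - σ_2)/(6h_2) = 11/28, b_2 = Δ_2 - h_2(2σ_2 + σ_3)/6 = 23/4.

0.3929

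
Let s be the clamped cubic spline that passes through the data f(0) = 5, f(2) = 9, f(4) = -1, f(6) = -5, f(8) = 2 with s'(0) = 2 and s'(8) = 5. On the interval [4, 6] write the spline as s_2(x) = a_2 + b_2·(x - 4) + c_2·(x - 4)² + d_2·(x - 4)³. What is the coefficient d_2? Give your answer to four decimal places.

-0.0022

With σ_i denoting the second derivative at x_i, h_i = 2, 2, 2, 2, and Δ_i = (y_(i+1) − y_i)/h_i = 2, -5, -2, 7/2:
  2·σ_0 + 8·σ_1 + 2·σ_2 = 6(Δ_1 - Δ_0) = -42
  2·σ_1 + 8·σ_2 + 2·σ_3 = 6(Δ_2 - Δ_1) = 18
  2·σ_2 + 8·σ_3 + 2·σ_4 = 6(Δ_3 - Δ_2) = 33
Clamped end conditions give two more equations: 2h_0·σ_0 + h_0·σ_1 = 6(Δ_0 - s'(0)) = 0 and h_3·σ_3 + 2h_3·σ_4 = 6(s'(8) - Δ_3) = 9.
Hence σ_0 = 387/112, σ_1 = -387/56, σ_2 = 51/16, σ_3 = 177/56, σ_4 = 75/112.
On [4, 6], with s_2(x) = a_2 + b_2·(x - 4) + c_2·(x - 4)² + d_2·(x - 4)³: c_2 = σ_2/2 = 51/32, d_2 = (σ_3 - σ_2)/(6h_2) = -1/448, b_2 = Δ_2 - h_2(2σ_2 + σ_3)/6 = -145/28.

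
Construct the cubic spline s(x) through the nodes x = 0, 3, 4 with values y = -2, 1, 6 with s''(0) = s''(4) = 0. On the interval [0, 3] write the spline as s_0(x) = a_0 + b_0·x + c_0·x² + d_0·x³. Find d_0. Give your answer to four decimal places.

Let M_i = s''(x_i). Step sizes h_i = 3, 1; slopes of the chords Δ_i = (y_(i+1) - y_i)/h_i = 1, 5.
  3·M_0 + 8·M_1 + 1·M_2 = 6(Δ_1 - Δ_0) = 24
Natural end conditions: M_0 = M_2 = 0.
Hence M_0 = 0, M_1 = 3, M_2 = 0.
On [0, 3], with s_0(x) = a_0 + b_0·x + c_0·x² + d_0·x³: c_0 = M_0/2 = 0, d_0 = (M_1 - M_0)/(6h_0) = 1/6, b_0 = Δ_0 - h_0(2M_0 + M_1)/6 = -1/2.

0.1667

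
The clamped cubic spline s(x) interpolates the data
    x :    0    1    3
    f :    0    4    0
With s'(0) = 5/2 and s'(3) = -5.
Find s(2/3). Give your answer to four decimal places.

2.7037

Put m_i = s'' at the i-th knot. Here h = (1, 2) and Δ = (4, -2), so the interior equations h_(i-1)·m_(i-1) + 2(h_(i-1)+h_i)·m_i + h_i·m_(i+1) = 6(Δ_i − Δ_(i-1)) read
  1·m_0 + 6·m_1 + 2·m_2 = 6(Δ_1 - Δ_0) = -36
Clamped end conditions give two more equations: 2h_0·m_0 + h_0·m_1 = 6(Δ_0 - s'(0)) = 9 and h_1·m_1 + 2h_1·m_2 = 6(s'(3) - Δ_1) = -18.
Solving: m_0 = 8, m_1 = -7, m_2 = -1.
On [0, 1], s(x) = 0 + 5/2·x + 4·x² - 5/2·x³.
With x = 2/3: s(2/3) = 73/27.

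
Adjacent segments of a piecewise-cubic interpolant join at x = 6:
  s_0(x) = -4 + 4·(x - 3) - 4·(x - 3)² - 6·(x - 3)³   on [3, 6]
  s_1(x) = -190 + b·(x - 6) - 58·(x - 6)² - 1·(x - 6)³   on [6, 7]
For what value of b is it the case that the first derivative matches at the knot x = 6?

s_0'(x) = 4 - 8·(x - 3) - 18·(x - 3)², so s_0'(6) = -182. On the right, s_1'(6) = b, so b = -182.

-182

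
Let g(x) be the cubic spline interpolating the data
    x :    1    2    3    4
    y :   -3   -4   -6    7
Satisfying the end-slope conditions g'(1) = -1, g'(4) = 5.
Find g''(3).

36

Write M_i for g''(x_i). With h_i = 1, 1, 1 and divided differences Δ_i = -1, -2, 13, the continuity of g' gives the tridiagonal system
  1·M_0 + 4·M_1 + 1·M_2 = 6(Δ_1 - Δ_0) = -6
  1·M_1 + 4·M_2 + 1·M_3 = 6(Δ_2 - Δ_1) = 90
Clamped end conditions give two more equations: 2h_0·M_0 + h_0·M_1 = 6(Δ_0 - g'(1)) = 0 and h_2·M_2 + 2h_2·M_3 = 6(g'(4) - Δ_2) = -48.
Hence M_0 = 6, M_1 = -12, M_2 = 36, M_3 = -42.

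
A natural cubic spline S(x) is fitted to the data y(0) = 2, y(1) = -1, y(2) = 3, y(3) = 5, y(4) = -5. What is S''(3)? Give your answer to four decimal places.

-17.6786

Write M_i for S''(x_i). With h_i = 1, 1, 1, 1 and divided differences Δ_i = -3, 4, 2, -10, the continuity of S' gives the tridiagonal system
  1·M_0 + 4·M_1 + 1·M_2 = 6(Δ_1 - Δ_0) = 42
  1·M_1 + 4·M_2 + 1·M_3 = 6(Δ_2 - Δ_1) = -12
  1·M_2 + 4·M_3 + 1·M_4 = 6(Δ_3 - Δ_2) = -72
Natural end conditions: M_0 = M_4 = 0.
Hence M_0 = 0, M_1 = 303/28, M_2 = -9/7, M_3 = -495/28, M_4 = 0.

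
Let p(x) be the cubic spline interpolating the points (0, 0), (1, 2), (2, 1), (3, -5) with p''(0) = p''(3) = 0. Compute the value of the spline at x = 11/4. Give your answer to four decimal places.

With m_i denoting the second derivative at x_i, h_i = 1, 1, 1, and Δ_i = (y_(i+1) − y_i)/h_i = 2, -1, -6:
  1·m_0 + 4·m_1 + 1·m_2 = 6(Δ_1 - Δ_0) = -18
  1·m_1 + 4·m_2 + 1·m_3 = 6(Δ_2 - Δ_1) = -30
Natural end conditions: m_0 = m_3 = 0.
Hence m_0 = 0, m_1 = -14/5, m_2 = -34/5, m_3 = 0.
On [2, 3], p(x) = 1 - 56/15·(x - 2) - 17/5·(x - 2)² + 17/15·(x - 2)³.
With (x - 2) = 3/4: p(11/4) = -207/64.

-3.2344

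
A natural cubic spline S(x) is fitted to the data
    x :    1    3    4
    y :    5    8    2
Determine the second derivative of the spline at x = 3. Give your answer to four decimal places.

-7.5000

Let m_i = S''(x_i). Step sizes h_i = 2, 1; slopes of the chords Δ_i = (y_(i+1) - y_i)/h_i = 3/2, -6.
  2·m_0 + 6·m_1 + 1·m_2 = 6(Δ_1 - Δ_0) = -45
Natural end conditions: m_0 = m_2 = 0.
Solving the tridiagonal system: m_0 = 0, m_1 = -15/2, m_2 = 0.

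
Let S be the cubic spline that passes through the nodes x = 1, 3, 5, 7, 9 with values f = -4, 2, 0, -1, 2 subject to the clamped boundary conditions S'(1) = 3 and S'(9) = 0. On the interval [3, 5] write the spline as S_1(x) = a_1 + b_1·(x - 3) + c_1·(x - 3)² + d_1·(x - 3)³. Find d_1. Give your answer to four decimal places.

0.3661

Let σ_i = S''(x_i). Step sizes h_i = 2, 2, 2, 2; slopes of the chords Δ_i = (y_(i+1) - y_i)/h_i = 3, -1, -1/2, 3/2.
  2·σ_0 + 8·σ_1 + 2·σ_2 = 6(Δ_1 - Δ_0) = -24
  2·σ_1 + 8·σ_2 + 2·σ_3 = 6(Δ_2 - Δ_1) = 3
  2·σ_2 + 8·σ_3 + 2·σ_4 = 6(Δ_3 - Δ_2) = 12
Clamped end conditions give two more equations: 2h_0·σ_0 + h_0·σ_1 = 6(Δ_0 - S'(1)) = 0 and h_3·σ_3 + 2h_3·σ_4 = 6(S'(9) - Δ_3) = -9.
Solving: σ_0 = 51/28, σ_1 = -51/14, σ_2 = 3/4, σ_3 = 15/7, σ_4 = -93/28.
On [3, 5], with S_1(x) = a_1 + b_1·(x - 3) + c_1·(x - 3)² + d_1·(x - 3)³: c_1 = σ_1/2 = -51/28, d_1 = (σ_2 - σ_1)/(6h_1) = 41/112, b_1 = Δ_1 - h_1(2σ_1 + σ_2)/6 = 33/28.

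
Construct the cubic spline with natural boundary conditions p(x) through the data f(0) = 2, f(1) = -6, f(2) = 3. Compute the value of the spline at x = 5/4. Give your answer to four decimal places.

With m_i denoting the second derivative at x_i, h_i = 1, 1, and Δ_i = (y_(i+1) − y_i)/h_i = -8, 9:
  1·m_0 + 4·m_1 + 1·m_2 = 6(Δ_1 - Δ_0) = 102
Natural end conditions: m_0 = m_2 = 0.
Hence m_0 = 0, m_1 = 51/2, m_2 = 0.
On [1, 2], p(x) = -6 + 1/2·(x - 1) + 51/4·(x - 1)² - 17/4·(x - 1)³.
With (x - 1) = 1/4: p(5/4) = -1317/256.

-5.1445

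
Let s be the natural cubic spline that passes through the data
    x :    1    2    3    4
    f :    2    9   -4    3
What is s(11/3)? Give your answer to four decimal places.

-1.3086

Write M_i for s''(x_i). With h_i = 1, 1, 1 and divided differences Δ_i = 7, -13, 7, the continuity of s' gives the tridiagonal system
  1·M_0 + 4·M_1 + 1·M_2 = 6(Δ_1 - Δ_0) = -120
  1·M_1 + 4·M_2 + 1·M_3 = 6(Δ_2 - Δ_1) = 120
Natural end conditions: M_0 = M_3 = 0.
Forward elimination and back-substitution give M_0 = 0, M_1 = -40, M_2 = 40, M_3 = 0.
On [3, 4], s(x) = -4 - 19/3·(x - 3) + 20·(x - 3)² - 20/3·(x - 3)³.
With (x - 3) = 2/3: s(11/3) = -106/81.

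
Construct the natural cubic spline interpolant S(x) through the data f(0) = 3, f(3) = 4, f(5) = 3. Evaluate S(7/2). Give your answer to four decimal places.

3.8594

With M_i denoting the second derivative at x_i, h_i = 3, 2, and Δ_i = (y_(i+1) − y_i)/h_i = 1/3, -1/2:
  3·M_0 + 10·M_1 + 2·M_2 = 6(Δ_1 - Δ_0) = -5
Natural end conditions: M_0 = M_2 = 0.
Solving: M_0 = 0, M_1 = -1/2, M_2 = 0.
On [3, 5], S(x) = 4 - 1/6·(x - 3) - 1/4·(x - 3)² + 1/24·(x - 3)³.
With (x - 3) = 1/2: S(7/2) = 247/64.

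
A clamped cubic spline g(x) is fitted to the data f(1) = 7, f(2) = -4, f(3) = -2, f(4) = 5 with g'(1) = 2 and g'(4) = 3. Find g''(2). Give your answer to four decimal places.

32.6667

Let M_i = g''(x_i). Step sizes h_i = 1, 1, 1; slopes of the chords Δ_i = (y_(i+1) - y_i)/h_i = -11, 2, 7.
  1·M_0 + 4·M_1 + 1·M_2 = 6(Δ_1 - Δ_0) = 78
  1·M_1 + 4·M_2 + 1·M_3 = 6(Δ_2 - Δ_1) = 30
Clamped end conditions give two more equations: 2h_0·M_0 + h_0·M_1 = 6(Δ_0 - g'(1)) = -78 and h_2·M_2 + 2h_2·M_3 = 6(g'(4) - Δ_2) = -24.
Solving the tridiagonal system: M_0 = -166/3, M_1 = 98/3, M_2 = 8/3, M_3 = -40/3.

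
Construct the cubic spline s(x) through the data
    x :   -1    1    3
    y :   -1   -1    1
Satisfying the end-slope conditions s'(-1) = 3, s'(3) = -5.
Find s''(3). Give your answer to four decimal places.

-11.7500

With M_i denoting the second derivative at x_i, h_i = 2, 2, and Δ_i = (y_(i+1) − y_i)/h_i = 0, 1:
  2·M_0 + 8·M_1 + 2·M_2 = 6(Δ_1 - Δ_0) = 6
Clamped end conditions give two more equations: 2h_0·M_0 + h_0·M_1 = 6(Δ_0 - s'(-1)) = -18 and h_1·M_1 + 2h_1·M_2 = 6(s'(3) - Δ_1) = -36.
Solving the tridiagonal system: M_0 = -29/4, M_1 = 11/2, M_2 = -47/4.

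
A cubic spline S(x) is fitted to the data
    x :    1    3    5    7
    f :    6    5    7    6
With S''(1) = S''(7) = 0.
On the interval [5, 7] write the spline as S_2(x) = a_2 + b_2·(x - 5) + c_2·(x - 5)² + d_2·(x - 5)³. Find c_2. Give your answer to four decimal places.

Let σ_i = S''(x_i). Step sizes h_i = 2, 2, 2; slopes of the chords Δ_i = (y_(i+1) - y_i)/h_i = -1/2, 1, -1/2.
  2·σ_0 + 8·σ_1 + 2·σ_2 = 6(Δ_1 - Δ_0) = 9
  2·σ_1 + 8·σ_2 + 2·σ_3 = 6(Δ_2 - Δ_1) = -9
Natural end conditions: σ_0 = σ_3 = 0.
Solving the tridiagonal system: σ_0 = 0, σ_1 = 3/2, σ_2 = -3/2, σ_3 = 0.
On [5, 7], with S_2(x) = a_2 + b_2·(x - 5) + c_2·(x - 5)² + d_2·(x - 5)³: c_2 = σ_2/2 = -3/4, d_2 = (σ_3 - σ_2)/(6h_2) = 1/8, b_2 = Δ_2 - h_2(2σ_2 + σ_3)/6 = 1/2.

-0.7500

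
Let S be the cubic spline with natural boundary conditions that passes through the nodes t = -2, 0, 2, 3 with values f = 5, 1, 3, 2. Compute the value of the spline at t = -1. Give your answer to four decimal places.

2.2500

Write M_i for S''(x_i). With h_i = 2, 2, 1 and divided differences Δ_i = -2, 1, -1, the continuity of S' gives the tridiagonal system
  2·M_0 + 8·M_1 + 2·M_2 = 6(Δ_1 - Δ_0) = 18
  2·M_1 + 6·M_2 + 1·M_3 = 6(Δ_2 - Δ_1) = -12
Natural end conditions: M_0 = M_3 = 0.
Solving: M_0 = 0, M_1 = 3, M_2 = -3, M_3 = 0.
On [-2, 0], S(t) = 5 - 3·(t + 2) + 0·(t + 2)² + 1/4·(t + 2)³.
With (t + 2) = 1: S(-1) = 9/4.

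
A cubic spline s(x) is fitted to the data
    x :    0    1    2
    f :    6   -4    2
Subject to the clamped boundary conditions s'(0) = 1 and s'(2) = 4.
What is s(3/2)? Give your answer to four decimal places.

-2.0313

Put M_i = s'' at the i-th knot. Here h = (1, 1) and Δ = (-10, 6), so the interior equations h_(i-1)·M_(i-1) + 2(h_(i-1)+h_i)·M_i + h_i·M_(i+1) = 6(Δ_i − Δ_(i-1)) read
  1·M_0 + 4·M_1 + 1·M_2 = 6(Δ_1 - Δ_0) = 96
Clamped end conditions give two more equations: 2h_0·M_0 + h_0·M_1 = 6(Δ_0 - s'(0)) = -66 and h_1·M_1 + 2h_1·M_2 = 6(s'(2) - Δ_1) = -12.
Forward elimination and back-substitution give M_0 = -111/2, M_1 = 45, M_2 = -57/2.
On [1, 2], s(x) = -4 - 17/4·(x - 1) + 45/2·(x - 1)² - 49/4·(x - 1)³.
With (x - 1) = 1/2: s(3/2) = -65/32.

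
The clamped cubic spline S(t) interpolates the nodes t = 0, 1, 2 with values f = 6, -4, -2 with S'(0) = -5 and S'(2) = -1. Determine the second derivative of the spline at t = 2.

-25

Write m_i for S''(x_i). With h_i = 1, 1 and divided differences Δ_i = -10, 2, the continuity of S' gives the tridiagonal system
  1·m_0 + 4·m_1 + 1·m_2 = 6(Δ_1 - Δ_0) = 72
Clamped end conditions give two more equations: 2h_0·m_0 + h_0·m_1 = 6(Δ_0 - S'(0)) = -30 and h_1·m_1 + 2h_1·m_2 = 6(S'(2) - Δ_1) = -18.
Solving the tridiagonal system: m_0 = -31, m_1 = 32, m_2 = -25.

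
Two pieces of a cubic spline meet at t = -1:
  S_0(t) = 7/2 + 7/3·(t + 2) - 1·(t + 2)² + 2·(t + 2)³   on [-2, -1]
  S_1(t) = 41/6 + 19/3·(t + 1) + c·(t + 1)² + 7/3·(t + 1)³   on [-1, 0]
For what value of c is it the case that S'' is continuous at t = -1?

S_0''(t) = -2 + 12·(t + 2), so S_0''(-1) = 10. On the right, S_1''(-1) = 2c, so c = 5.

5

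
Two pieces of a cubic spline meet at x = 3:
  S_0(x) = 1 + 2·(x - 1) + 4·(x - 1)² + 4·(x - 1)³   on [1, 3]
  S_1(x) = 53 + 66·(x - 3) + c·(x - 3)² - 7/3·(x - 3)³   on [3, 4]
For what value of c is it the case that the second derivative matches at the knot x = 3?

28

S_0''(x) = 8 + 24·(x - 1), so S_0''(3) = 56. On the right, S_1''(3) = 2c, so c = 28.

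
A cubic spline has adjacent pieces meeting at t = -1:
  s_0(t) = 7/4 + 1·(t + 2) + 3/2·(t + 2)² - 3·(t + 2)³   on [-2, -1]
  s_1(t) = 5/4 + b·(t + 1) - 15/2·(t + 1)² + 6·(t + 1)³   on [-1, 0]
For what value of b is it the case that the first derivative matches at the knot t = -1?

s_0'(t) = 1 + 3·(t + 2) - 9·(t + 2)², so s_0'(-1) = -5. On the right, s_1'(-1) = b, so b = -5.

-5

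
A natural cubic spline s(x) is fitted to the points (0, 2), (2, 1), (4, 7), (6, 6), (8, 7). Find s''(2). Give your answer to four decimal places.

3.6161

Put σ_i = s'' at the i-th knot. Here h = (2, 2, 2, 2) and Δ = (-1/2, 3, -1/2, 1/2), so the interior equations h_(i-1)·σ_(i-1) + 2(h_(i-1)+h_i)·σ_i + h_i·σ_(i+1) = 6(Δ_i − Δ_(i-1)) read
  2·σ_0 + 8·σ_1 + 2·σ_2 = 6(Δ_1 - Δ_0) = 21
  2·σ_1 + 8·σ_2 + 2·σ_3 = 6(Δ_2 - Δ_1) = -21
  2·σ_2 + 8·σ_3 + 2·σ_4 = 6(Δ_3 - Δ_2) = 6
Natural end conditions: σ_0 = σ_4 = 0.
Hence σ_0 = 0, σ_1 = 405/112, σ_2 = -111/28, σ_3 = 195/112, σ_4 = 0.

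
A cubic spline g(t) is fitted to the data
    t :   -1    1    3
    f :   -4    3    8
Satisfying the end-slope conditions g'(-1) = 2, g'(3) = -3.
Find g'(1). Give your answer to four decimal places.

With m_i denoting the second derivative at x_i, h_i = 2, 2, and Δ_i = (y_(i+1) − y_i)/h_i = 7/2, 5/2:
  2·m_0 + 8·m_1 + 2·m_2 = 6(Δ_1 - Δ_0) = -6
Clamped end conditions give two more equations: 2h_0·m_0 + h_0·m_1 = 6(Δ_0 - g'(-1)) = 9 and h_1·m_1 + 2h_1·m_2 = 6(g'(3) - Δ_1) = -33.
Solving the tridiagonal system: m_0 = 7/4, m_1 = 1, m_2 = -35/4.
On [1, 3], g'(t) = b_1 + 2c_1·(t - 1) + 3d_1·(t - 1)² with b_1 = Δ_1 - h_1(2m_1 + m_2)/6 = 19/4, c_1 = m_1/2 = 1/2, d_1 = (m_2 - m_1)/(6h_1) = -13/16. So g'(1) = 19/4.

4.7500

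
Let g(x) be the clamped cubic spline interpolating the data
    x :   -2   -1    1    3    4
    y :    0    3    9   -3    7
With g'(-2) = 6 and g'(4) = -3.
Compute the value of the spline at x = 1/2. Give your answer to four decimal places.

Write σ_i for g''(x_i). With h_i = 1, 2, 2, 1 and divided differences Δ_i = 3, 3, -6, 10, the continuity of g' gives the tridiagonal system
  1·σ_0 + 6·σ_1 + 2·σ_2 = 6(Δ_1 - Δ_0) = 0
  2·σ_1 + 8·σ_2 + 2·σ_3 = 6(Δ_2 - Δ_1) = -54
  2·σ_2 + 6·σ_3 + 1·σ_4 = 6(Δ_3 - Δ_2) = 96
Clamped end conditions give two more equations: 2h_0·σ_0 + h_0·σ_1 = 6(Δ_0 - g'(-2)) = -18 and h_3·σ_3 + 2h_3·σ_4 = 6(g'(4) - Δ_3) = -78.
Hence σ_0 = -281/22, σ_1 = 83/11, σ_2 = -65/4, σ_3 = 335/11, σ_4 = -1193/22.
On [-1, 1], g(x) = 3 + 149/44·(x + 1) + 83/22·(x + 1)² - 349/176·(x + 1)³.
With (x + 1) = 3/2: g(1/2) = 13905/1408.

9.8757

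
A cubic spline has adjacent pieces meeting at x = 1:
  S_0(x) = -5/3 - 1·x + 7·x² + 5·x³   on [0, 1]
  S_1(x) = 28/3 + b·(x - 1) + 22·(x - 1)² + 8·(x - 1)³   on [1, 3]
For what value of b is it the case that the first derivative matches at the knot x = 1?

S_0'(x) = -1 + 14·x + 15·x², so S_0'(1) = 28. On the right, S_1'(1) = b, so b = 28.

28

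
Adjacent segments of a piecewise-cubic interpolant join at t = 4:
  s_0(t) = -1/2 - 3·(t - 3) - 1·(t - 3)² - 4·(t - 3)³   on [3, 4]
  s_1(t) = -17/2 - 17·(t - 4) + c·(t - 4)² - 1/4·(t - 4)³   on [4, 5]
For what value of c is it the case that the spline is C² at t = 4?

s_0''(t) = -2 - 24·(t - 3), so s_0''(4) = -26. On the right, s_1''(4) = 2c, so c = -13.

-13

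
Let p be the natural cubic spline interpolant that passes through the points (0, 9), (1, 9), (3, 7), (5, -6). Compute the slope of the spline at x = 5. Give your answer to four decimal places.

-7.9091

Write M_i for p''(x_i). With h_i = 1, 2, 2 and divided differences Δ_i = 0, -1, -13/2, the continuity of p' gives the tridiagonal system
  1·M_0 + 6·M_1 + 2·M_2 = 6(Δ_1 - Δ_0) = -6
  2·M_1 + 8·M_2 + 2·M_3 = 6(Δ_2 - Δ_1) = -33
Natural end conditions: M_0 = M_3 = 0.
Solving: M_0 = 0, M_1 = 9/22, M_2 = -93/22, M_3 = 0.
On [3, 5], p'(x) = b_2 + 2c_2·(x - 3) + 3d_2·(x - 3)² with b_2 = Δ_2 - h_2(2M_2 + M_3)/6 = -81/22, c_2 = M_2/2 = -93/44, d_2 = (M_3 - M_2)/(6h_2) = 31/88. So p'(5) = -87/11.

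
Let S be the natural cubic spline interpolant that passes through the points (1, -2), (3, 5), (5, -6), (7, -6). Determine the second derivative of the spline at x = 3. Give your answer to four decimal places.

Write M_i for S''(x_i). With h_i = 2, 2, 2 and divided differences Δ_i = 7/2, -11/2, 0, the continuity of S' gives the tridiagonal system
  2·M_0 + 8·M_1 + 2·M_2 = 6(Δ_1 - Δ_0) = -54
  2·M_1 + 8·M_2 + 2·M_3 = 6(Δ_2 - Δ_1) = 33
Natural end conditions: M_0 = M_3 = 0.
Solving the tridiagonal system: M_0 = 0, M_1 = -83/10, M_2 = 31/5, M_3 = 0.

-8.3000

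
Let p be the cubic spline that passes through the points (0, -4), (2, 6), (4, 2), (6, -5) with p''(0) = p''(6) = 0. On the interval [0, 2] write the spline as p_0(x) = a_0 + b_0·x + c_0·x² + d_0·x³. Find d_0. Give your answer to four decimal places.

Put M_i = p'' at the i-th knot. Here h = (2, 2, 2) and Δ = (5, -2, -7/2), so the interior equations h_(i-1)·M_(i-1) + 2(h_(i-1)+h_i)·M_i + h_i·M_(i+1) = 6(Δ_i − Δ_(i-1)) read
  2·M_0 + 8·M_1 + 2·M_2 = 6(Δ_1 - Δ_0) = -42
  2·M_1 + 8·M_2 + 2·M_3 = 6(Δ_2 - Δ_1) = -9
Natural end conditions: M_0 = M_3 = 0.
Hence M_0 = 0, M_1 = -53/10, M_2 = 1/5, M_3 = 0.
On [0, 2], with p_0(x) = a_0 + b_0·x + c_0·x² + d_0·x³: c_0 = M_0/2 = 0, d_0 = (M_1 - M_0)/(6h_0) = -53/120, b_0 = Δ_0 - h_0(2M_0 + M_1)/6 = 203/30.

-0.4417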